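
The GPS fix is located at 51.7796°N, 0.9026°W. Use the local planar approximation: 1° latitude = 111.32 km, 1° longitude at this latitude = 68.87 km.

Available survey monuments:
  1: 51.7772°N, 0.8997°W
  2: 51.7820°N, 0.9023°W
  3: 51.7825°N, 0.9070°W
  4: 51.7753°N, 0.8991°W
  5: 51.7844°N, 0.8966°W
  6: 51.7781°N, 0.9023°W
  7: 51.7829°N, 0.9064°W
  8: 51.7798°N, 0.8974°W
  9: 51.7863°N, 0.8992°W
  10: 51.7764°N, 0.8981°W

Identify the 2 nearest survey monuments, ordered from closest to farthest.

Distances from 51.7796°N, 0.9026°W:
1: √((-0.0024·111.32)² + (0.0029·68.87)²) = √(0.071379 + 0.039889) = 0.3336 km
2: √((0.0024·111.32)² + (0.0003·68.87)²) = √(0.071379 + 0.000427) = 0.2680 km
3: √((0.0029·111.32)² + (-0.0044·68.87)²) = √(0.104218 + 0.091826) = 0.4428 km
4: √((-0.0043·111.32)² + (0.0035·68.87)²) = √(0.229131 + 0.058103) = 0.5359 km
5: √((0.0048·111.32)² + (0.0060·68.87)²) = √(0.285515 + 0.170751) = 0.6755 km
6: √((-0.0015·111.32)² + (0.0003·68.87)²) = √(0.027882 + 0.000427) = 0.1683 km
7: √((0.0033·111.32)² + (-0.0038·68.87)²) = √(0.134950 + 0.068490) = 0.4510 km
8: √((0.0002·111.32)² + (0.0052·68.87)²) = √(0.000496 + 0.128253) = 0.3588 km
9: √((0.0067·111.32)² + (0.0034·68.87)²) = √(0.556283 + 0.054830) = 0.7817 km
10: √((-0.0032·111.32)² + (0.0045·68.87)²) = √(0.126896 + 0.096047) = 0.4722 km
Sorted: 6 (0.1683 km) < 2 (0.2680 km) < 1 (0.3336 km) < 8 (0.3588 km) < …

6, 2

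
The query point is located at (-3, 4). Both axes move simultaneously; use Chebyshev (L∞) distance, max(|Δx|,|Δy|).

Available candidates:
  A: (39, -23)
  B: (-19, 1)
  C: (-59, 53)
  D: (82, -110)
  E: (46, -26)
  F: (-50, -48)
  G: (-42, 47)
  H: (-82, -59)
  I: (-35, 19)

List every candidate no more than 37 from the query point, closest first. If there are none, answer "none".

B, I

Distances from (-3, 4):
A: 42
B: 16
C: 56
D: 114
E: 49
F: 52
G: 43
H: 79
I: 32
Threshold 37: B (16), I (32) are within range.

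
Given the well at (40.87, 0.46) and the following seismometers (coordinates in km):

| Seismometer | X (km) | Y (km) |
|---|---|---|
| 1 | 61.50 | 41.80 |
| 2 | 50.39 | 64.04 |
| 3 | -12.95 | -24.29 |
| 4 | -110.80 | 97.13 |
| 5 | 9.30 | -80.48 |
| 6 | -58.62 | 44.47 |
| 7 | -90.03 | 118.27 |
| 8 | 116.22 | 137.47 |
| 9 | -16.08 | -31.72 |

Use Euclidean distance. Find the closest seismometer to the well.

Distances from (40.87, 0.46):
1: √((20.63)² + (41.34)²) = √(425.5969 + 1708.9956) = 46.20 km
2: √((9.52)² + (63.58)²) = √(90.6304 + 4042.4164) = 64.29 km
3: √((-53.82)² + (-24.75)²) = √(2896.5924 + 612.5625) = 59.24 km
4: √((-151.67)² + (96.67)²) = √(23003.7889 + 9345.0889) = 179.86 km
5: √((-31.57)² + (-80.94)²) = √(996.6649 + 6551.2836) = 86.88 km
6: √((-99.49)² + (44.01)²) = √(9898.2601 + 1936.8801) = 108.79 km
7: √((-130.90)² + (117.81)²) = √(17134.8100 + 13879.1961) = 176.11 km
8: √((75.35)² + (137.01)²) = √(5677.6225 + 18771.7401) = 156.36 km
9: √((-56.95)² + (-32.18)²) = √(3243.3025 + 1035.5524) = 65.41 km
Minimum: 1 at 46.20 km.

1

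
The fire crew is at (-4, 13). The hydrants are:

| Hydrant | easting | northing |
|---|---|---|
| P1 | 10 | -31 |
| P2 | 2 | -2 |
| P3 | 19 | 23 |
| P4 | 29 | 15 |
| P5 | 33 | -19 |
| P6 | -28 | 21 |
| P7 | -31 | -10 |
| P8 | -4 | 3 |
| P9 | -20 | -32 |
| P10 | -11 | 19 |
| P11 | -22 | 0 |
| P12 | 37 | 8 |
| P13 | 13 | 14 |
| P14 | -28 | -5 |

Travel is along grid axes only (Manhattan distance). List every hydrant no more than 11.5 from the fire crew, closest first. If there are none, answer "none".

P8

Distances from (-4, 13):
P1: |14| + |-44| = 14 + 44 = 58
P2: |6| + |-15| = 6 + 15 = 21
P3: |23| + |10| = 23 + 10 = 33
P4: |33| + |2| = 33 + 2 = 35
P5: |37| + |-32| = 37 + 32 = 69
P6: |-24| + |8| = 24 + 8 = 32
P7: |-27| + |-23| = 27 + 23 = 50
P8: |0| + |-10| = 0 + 10 = 10
P9: |-16| + |-45| = 16 + 45 = 61
P10: |-7| + |6| = 7 + 6 = 13
P11: |-18| + |-13| = 18 + 13 = 31
P12: |41| + |-5| = 41 + 5 = 46
P13: |17| + |1| = 17 + 1 = 18
P14: |-24| + |-18| = 24 + 18 = 42
Threshold 11.5: P8 (10) is within range.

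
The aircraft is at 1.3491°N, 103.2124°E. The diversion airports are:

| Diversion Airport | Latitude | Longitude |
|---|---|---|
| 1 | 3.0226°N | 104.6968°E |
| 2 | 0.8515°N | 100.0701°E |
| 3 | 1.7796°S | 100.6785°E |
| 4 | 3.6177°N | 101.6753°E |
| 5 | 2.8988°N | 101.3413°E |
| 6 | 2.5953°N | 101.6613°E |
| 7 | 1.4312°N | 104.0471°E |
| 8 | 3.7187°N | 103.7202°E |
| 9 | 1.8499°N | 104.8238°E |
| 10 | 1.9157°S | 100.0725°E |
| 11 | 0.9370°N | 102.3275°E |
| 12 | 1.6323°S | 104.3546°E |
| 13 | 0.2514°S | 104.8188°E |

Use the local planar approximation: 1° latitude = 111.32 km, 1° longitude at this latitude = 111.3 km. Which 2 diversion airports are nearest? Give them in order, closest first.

7, 11

Distances from 1.3491°N, 103.2124°E:
1: √((1.6735·111.32)² + (1.4844·111.3)²) = √(34705.461888 + 27295.573276) = 249.0001 km
2: √((-0.4976·111.32)² + (-3.1423·111.3)²) = √(3068.365837 + 122316.661649) = 354.0975 km
3: √((-3.1287·111.32)² + (-2.5339·111.3)²) = √(121303.753566 + 79537.012012) = 448.1526 km
4: √((2.2686·111.32)² + (-1.5371·111.3)²) = √(63776.730404 + 29268.102937) = 305.0325 km
5: √((1.5497·111.32)² + (-1.8711·111.3)²) = √(29760.598539 + 43369.491107) = 270.4258 km
6: √((1.2462·111.32)² + (-1.5511·111.3)²) = √(19245.176090 + 29803.682237) = 221.4698 km
7: √((0.0821·111.32)² + (0.8347·111.3)²) = √(83.528121 + 8630.802042) = 93.3506 km
8: √((2.3696·111.32)² + (0.5078·111.3)²) = √(69581.931127 + 3194.300149) = 269.7707 km
9: √((0.5008·111.32)² + (1.6114·111.3)²) = √(3107.957245 + 32165.999235) = 187.8136 km
10: √((-3.2648·111.32)² + (-3.1399·111.3)²) = √(132086.842574 + 122129.888979) = 504.1991 km
11: √((-0.4121·111.32)² + (-0.8849·111.3)²) = √(2104.513056 + 9700.156003) = 108.6493 km
12: √((-2.9814·111.32)² + (1.1422·111.3)²) = √(110150.605694 + 16161.238533) = 355.4038 km
13: √((-1.6005·111.32)² + (1.6064·111.3)²) = √(31743.715070 + 31966.693691) = 252.4092 km
Sorted: 7 (93.3506 km) < 11 (108.6493 km) < 9 (187.8136 km) < 6 (221.4698 km) < …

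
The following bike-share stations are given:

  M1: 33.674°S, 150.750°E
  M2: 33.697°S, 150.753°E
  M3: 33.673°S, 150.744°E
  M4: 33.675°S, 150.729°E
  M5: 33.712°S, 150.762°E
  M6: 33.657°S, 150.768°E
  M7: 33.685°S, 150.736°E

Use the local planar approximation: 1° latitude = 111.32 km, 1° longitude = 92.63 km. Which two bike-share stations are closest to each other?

M1 and M3

Pairwise distances:
M1–M3: 0.567 km
M4–M7: 1.288 km
M3–M4: 1.407 km
M3–M7: 1.528 km
M1–M7: 1.784 km
M2–M5: 1.866 km
M1–M4: 1.948 km
M2–M7: 2.065 km
M1–M6: 2.522 km
M1–M2: 2.575 km
M2–M3: 2.799 km
M3–M6: 2.849 km
M2–M4: 3.308 km
M5–M7: 3.852 km
M4–M6: 4.131 km
M6–M7: 4.301 km
M1–M5: 4.374 km
M3–M5: 4.651 km
M2–M6: 4.665 km
M4–M5: 5.129 km
M5–M6: 6.148 km
Closest pair: M1–M3 at 0.567 km.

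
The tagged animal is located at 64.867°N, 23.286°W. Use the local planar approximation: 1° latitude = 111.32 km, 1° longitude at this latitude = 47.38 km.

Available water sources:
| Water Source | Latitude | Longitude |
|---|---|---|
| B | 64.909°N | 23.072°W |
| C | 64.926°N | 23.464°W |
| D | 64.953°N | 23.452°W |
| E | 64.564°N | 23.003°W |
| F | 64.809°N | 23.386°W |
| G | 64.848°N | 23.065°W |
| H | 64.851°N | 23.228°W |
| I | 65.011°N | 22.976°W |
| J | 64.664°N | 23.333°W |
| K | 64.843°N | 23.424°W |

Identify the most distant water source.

E

Distances from 64.867°N, 23.286°W:
B: √((0.042·111.32)² + (0.214·47.38)²) = √(21.85974 + 102.80581) = 11.165 km
C: √((0.059·111.32)² + (-0.178·47.38)²) = √(43.13705 + 71.12628) = 10.689 km
D: √((0.086·111.32)² + (-0.166·47.38)²) = √(91.65229 + 61.85948) = 12.390 km
E: √((-0.303·111.32)² + (0.283·47.38)²) = √(1137.71020 + 179.78894) = 36.297 km
F: √((-0.058·111.32)² + (-0.100·47.38)²) = √(41.68717 + 22.44864) = 8.008 km
G: √((-0.019·111.32)² + (0.221·47.38)²) = √(4.47356 + 109.64142) = 10.682 km
H: √((-0.016·111.32)² + (0.058·47.38)²) = √(3.17239 + 7.55172) = 3.275 km
I: √((0.144·111.32)² + (0.310·47.38)²) = √(256.96346 + 215.73147) = 21.742 km
J: √((-0.203·111.32)² + (-0.047·47.38)²) = √(510.66780 + 4.95891) = 22.707 km
K: √((-0.024·111.32)² + (-0.138·47.38)²) = √(7.13787 + 42.75120) = 7.063 km
Maximum: E at 36.297 km.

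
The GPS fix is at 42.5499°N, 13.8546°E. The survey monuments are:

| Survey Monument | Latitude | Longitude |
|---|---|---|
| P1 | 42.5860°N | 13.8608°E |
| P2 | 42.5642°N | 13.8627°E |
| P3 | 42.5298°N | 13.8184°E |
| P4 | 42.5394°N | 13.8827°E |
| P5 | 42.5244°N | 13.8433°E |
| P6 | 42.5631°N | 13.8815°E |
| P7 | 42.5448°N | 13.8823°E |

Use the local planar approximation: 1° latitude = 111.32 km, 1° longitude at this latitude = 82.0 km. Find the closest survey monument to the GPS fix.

P2

Distances from 42.5499°N, 13.8546°E:
P1: √((0.0361·111.32)² + (0.0062·82.0)²) = √(16.149564 + 0.258471) = 4.0507 km
P2: √((0.0143·111.32)² + (0.0081·82.0)²) = √(2.534069 + 0.441162) = 1.7249 km
P3: √((-0.0201·111.32)² + (-0.0362·82.0)²) = √(5.006549 + 8.811399) = 3.7173 km
P4: √((-0.0105·111.32)² + (0.0281·82.0)²) = √(1.366234 + 5.309338) = 2.5837 km
P5: √((-0.0255·111.32)² + (-0.0113·82.0)²) = √(8.057991 + 0.858588) = 2.9861 km
P6: √((0.0132·111.32)² + (0.0269·82.0)²) = √(2.159207 + 4.865554) = 2.6504 km
P7: √((-0.0051·111.32)² + (0.0277·82.0)²) = √(0.322320 + 5.159258) = 2.3413 km
Minimum: P2 at 1.7249 km.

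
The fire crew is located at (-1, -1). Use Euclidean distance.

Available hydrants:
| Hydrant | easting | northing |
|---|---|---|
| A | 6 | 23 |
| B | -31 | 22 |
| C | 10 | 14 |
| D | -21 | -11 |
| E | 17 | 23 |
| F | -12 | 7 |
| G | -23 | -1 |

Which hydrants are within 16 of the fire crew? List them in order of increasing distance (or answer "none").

F

Distances from (-1, -1):
A: √((7)² + (24)²) = √(49.000 + 576.000) = 25.0
B: √((-30)² + (23)²) = √(900.000 + 529.000) = 37.8
C: √((11)² + (15)²) = √(121.000 + 225.000) = 18.6
D: √((-20)² + (-10)²) = √(400.000 + 100.000) = 22.4
E: √((18)² + (24)²) = √(324.000 + 576.000) = 30.0
F: √((-11)² + (8)²) = √(121.000 + 64.000) = 13.6
G: √((-22)² + (0)²) = √(484.000 + 0.000) = 22.0
Threshold 16: F (13.6) is within range.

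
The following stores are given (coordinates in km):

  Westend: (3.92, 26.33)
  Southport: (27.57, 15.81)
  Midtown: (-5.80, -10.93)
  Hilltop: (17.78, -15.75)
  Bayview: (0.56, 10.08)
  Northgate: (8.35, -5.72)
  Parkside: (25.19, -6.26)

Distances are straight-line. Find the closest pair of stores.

Pairwise distances:
Westend–Southport: 25.88 km
Westend–Midtown: 38.51 km
Westend–Hilltop: 44.30 km
Westend–Bayview: 16.59 km
Westend–Northgate: 32.35 km
Westend–Parkside: 38.92 km
Southport–Midtown: 42.76 km
Southport–Hilltop: 33.04 km
Southport–Bayview: 27.61 km
Southport–Northgate: 28.86 km
Southport–Parkside: 22.20 km
Midtown–Hilltop: 24.07 km
Midtown–Bayview: 21.95 km
Midtown–Northgate: 15.08 km
Midtown–Parkside: 31.34 km
Hilltop–Bayview: 31.04 km
Hilltop–Northgate: 13.77 km
Hilltop–Parkside: 12.04 km
Bayview–Northgate: 17.62 km
Bayview–Parkside: 29.56 km
Northgate–Parkside: 16.85 km
Closest pair: Hilltop–Parkside at 12.04 km.

Hilltop and Parkside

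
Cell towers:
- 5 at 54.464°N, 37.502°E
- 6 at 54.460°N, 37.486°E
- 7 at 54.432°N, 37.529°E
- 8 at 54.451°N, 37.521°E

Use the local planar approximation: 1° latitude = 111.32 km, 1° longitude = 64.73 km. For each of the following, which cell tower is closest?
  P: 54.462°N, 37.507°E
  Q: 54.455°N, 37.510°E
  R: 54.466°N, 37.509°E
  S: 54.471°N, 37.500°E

P at 54.462°N, 37.507°E:
  5: √((0.002·111.32)² + (-0.005·64.73)²) = √(0.04956857 + 0.10474932) = 0.392833 km
  6: √((-0.002·111.32)² + (-0.021·64.73)²) = √(0.04956857 + 1.84777805) = 1.377442 km
  7: √((-0.030·111.32)² + (0.022·64.73)²) = √(11.15292816 + 2.02794688) = 3.630547 km
  8: √((-0.011·111.32)² + (0.014·64.73)²) = √(1.49944923 + 0.82123469) = 1.523379 km
  → nearest: 5 (0.392833 km)
Q at 54.455°N, 37.510°E:
  5: √((0.009·111.32)² + (-0.008·64.73)²) = √(1.00376353 + 0.26815827) = 1.127795 km
  6: √((0.005·111.32)² + (-0.024·64.73)²) = √(0.30980356 + 2.41342439) = 1.650221 km
  7: √((-0.023·111.32)² + (0.019·64.73)²) = √(6.55544333 + 1.51258022) = 2.840427 km
  8: √((-0.004·111.32)² + (0.011·64.73)²) = √(0.19827428 + 0.50698672) = 0.839798 km
  → nearest: 8 (0.839798 km)
R at 54.466°N, 37.509°E:
  5: √((-0.002·111.32)² + (-0.007·64.73)²) = √(0.04956857 + 0.20530867) = 0.504854 km
  6: √((-0.006·111.32)² + (-0.023·64.73)²) = √(0.44611713 + 2.21649566) = 1.631751 km
  7: √((-0.034·111.32)² + (0.020·64.73)²) = √(14.32531661 + 1.67598916) = 4.000163 km
  8: √((-0.015·111.32)² + (0.012·64.73)²) = √(2.78823204 + 0.60335610) = 1.841626 km
  → nearest: 5 (0.504854 km)
S at 54.471°N, 37.500°E:
  5: √((-0.007·111.32)² + (0.002·64.73)²) = √(0.60721498 + 0.01675989) = 0.789921 km
  6: √((-0.011·111.32)² + (-0.014·64.73)²) = √(1.49944923 + 0.82123469) = 1.523379 km
  7: √((-0.039·111.32)² + (0.029·64.73)²) = √(18.84844859 + 3.52376721) = 4.729928 km
  8: √((-0.020·111.32)² + (0.021·64.73)²) = √(4.95685696 + 1.84777805) = 2.608570 km
  → nearest: 5 (0.789921 km)

P→5; Q→8; R→5; S→5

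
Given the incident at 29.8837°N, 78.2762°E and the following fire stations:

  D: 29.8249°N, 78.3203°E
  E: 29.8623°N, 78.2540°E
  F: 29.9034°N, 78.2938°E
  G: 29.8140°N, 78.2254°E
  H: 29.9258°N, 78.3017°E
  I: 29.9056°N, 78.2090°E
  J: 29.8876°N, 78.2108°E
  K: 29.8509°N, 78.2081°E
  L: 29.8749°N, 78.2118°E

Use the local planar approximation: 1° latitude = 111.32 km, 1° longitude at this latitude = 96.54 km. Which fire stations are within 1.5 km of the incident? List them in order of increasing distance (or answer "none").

none

Distances from 29.8837°N, 78.2762°E:
D: √((-0.0588·111.32)² + (0.0441·96.54)²) = √(42.845089 + 18.125574) = 7.8084 km
E: √((-0.0214·111.32)² + (-0.0222·96.54)²) = √(5.675106 + 4.593255) = 3.2044 km
F: √((0.0197·111.32)² + (0.0176·96.54)²) = √(4.809267 + 2.886954) = 2.7742 km
G: √((-0.0697·111.32)² + (-0.0508·96.54)²) = √(60.202143 + 24.051492) = 9.1790 km
H: √((0.0421·111.32)² + (0.0255·96.54)²) = √(21.963957 + 6.060312) = 5.2938 km
I: √((0.0219·111.32)² + (-0.0672·96.54)²) = √(5.943395 + 42.087501) = 6.9304 km
J: √((0.0039·111.32)² + (-0.0654·96.54)²) = √(0.188484 + 39.863010) = 6.3286 km
K: √((-0.0328·111.32)² + (-0.0681·96.54)²) = √(13.331962 + 43.222393) = 7.5203 km
L: √((-0.0088·111.32)² + (-0.0644·96.54)²) = √(0.959648 + 38.653277) = 6.2939 km
Threshold 1.5 km: none within range.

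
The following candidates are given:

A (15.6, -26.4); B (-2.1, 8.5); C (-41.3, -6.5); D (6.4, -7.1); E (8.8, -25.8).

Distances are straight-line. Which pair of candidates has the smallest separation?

Pairwise distances:
A–B: √((-17.7)² + (34.9)²) = √(313.290 + 1218.010) = 39.1
A–C: √((-56.9)² + (19.9)²) = √(3237.610 + 396.010) = 60.3
A–D: √((-9.2)² + (19.3)²) = √(84.640 + 372.490) = 21.4
A–E: √((-6.8)² + (0.6)²) = √(46.240 + 0.360) = 6.8
B–C: √((-39.2)² + (-15.0)²) = √(1536.640 + 225.000) = 42.0
B–D: √((8.5)² + (-15.6)²) = √(72.250 + 243.360) = 17.8
B–E: √((10.9)² + (-34.3)²) = √(118.810 + 1176.490) = 36.0
C–D: √((47.7)² + (-0.6)²) = √(2275.290 + 0.360) = 47.7
C–E: √((50.1)² + (-19.3)²) = √(2510.010 + 372.490) = 53.7
D–E: √((2.4)² + (-18.7)²) = √(5.760 + 349.690) = 18.9
Closest pair: A–E at 6.8.

A and E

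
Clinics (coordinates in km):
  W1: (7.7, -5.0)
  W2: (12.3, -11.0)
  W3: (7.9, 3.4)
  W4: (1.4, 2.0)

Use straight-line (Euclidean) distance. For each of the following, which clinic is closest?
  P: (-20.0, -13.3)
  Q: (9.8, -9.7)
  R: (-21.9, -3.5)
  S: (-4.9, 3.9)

P at (-20.0, -13.3):
  W1: √((27.7)² + (8.3)²) = √(767.290 + 68.890) = 28.9 km
  W2: √((32.3)² + (2.3)²) = √(1043.290 + 5.290) = 32.4 km
  W3: √((27.9)² + (16.7)²) = √(778.410 + 278.890) = 32.5 km
  W4: √((21.4)² + (15.3)²) = √(457.960 + 234.090) = 26.3 km
  → nearest: W4 (26.3 km)
Q at (9.8, -9.7):
  W1: √((-2.1)² + (4.7)²) = √(4.410 + 22.090) = 5.1 km
  W2: √((2.5)² + (-1.3)²) = √(6.250 + 1.690) = 2.8 km
  W3: √((-1.9)² + (13.1)²) = √(3.610 + 171.610) = 13.2 km
  W4: √((-8.4)² + (11.7)²) = √(70.560 + 136.890) = 14.4 km
  → nearest: W2 (2.8 km)
R at (-21.9, -3.5):
  W1: √((29.6)² + (-1.5)²) = √(876.160 + 2.250) = 29.6 km
  W2: √((34.2)² + (-7.5)²) = √(1169.640 + 56.250) = 35.0 km
  W3: √((29.8)² + (6.9)²) = √(888.040 + 47.610) = 30.6 km
  W4: √((23.3)² + (5.5)²) = √(542.890 + 30.250) = 23.9 km
  → nearest: W4 (23.9 km)
S at (-4.9, 3.9):
  W1: √((12.6)² + (-8.9)²) = √(158.760 + 79.210) = 15.4 km
  W2: √((17.2)² + (-14.9)²) = √(295.840 + 222.010) = 22.8 km
  W3: √((12.8)² + (-0.5)²) = √(163.840 + 0.250) = 12.8 km
  W4: √((6.3)² + (-1.9)²) = √(39.690 + 3.610) = 6.6 km
  → nearest: W4 (6.6 km)

P→W4; Q→W2; R→W4; S→W4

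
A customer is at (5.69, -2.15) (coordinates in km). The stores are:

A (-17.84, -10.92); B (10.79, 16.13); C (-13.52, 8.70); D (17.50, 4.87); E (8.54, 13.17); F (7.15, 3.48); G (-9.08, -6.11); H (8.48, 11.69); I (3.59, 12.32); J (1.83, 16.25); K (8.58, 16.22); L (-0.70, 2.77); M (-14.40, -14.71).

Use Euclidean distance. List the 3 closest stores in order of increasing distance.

Distances from (5.69, -2.15):
A: √((-23.53)² + (-8.77)²) = √(553.6609 + 76.9129) = 25.11 km
B: √((5.10)² + (18.28)²) = √(26.0100 + 334.1584) = 18.98 km
C: √((-19.21)² + (10.85)²) = √(369.0241 + 117.7225) = 22.06 km
D: √((11.81)² + (7.02)²) = √(139.4761 + 49.2804) = 13.74 km
E: √((2.85)² + (15.32)²) = √(8.1225 + 234.7024) = 15.58 km
F: √((1.46)² + (5.63)²) = √(2.1316 + 31.6969) = 5.82 km
G: √((-14.77)² + (-3.96)²) = √(218.1529 + 15.6816) = 15.29 km
H: √((2.79)² + (13.84)²) = √(7.7841 + 191.5456) = 14.12 km
I: √((-2.10)² + (14.47)²) = √(4.4100 + 209.3809) = 14.62 km
J: √((-3.86)² + (18.40)²) = √(14.8996 + 338.5600) = 18.80 km
K: √((2.89)² + (18.37)²) = √(8.3521 + 337.4569) = 18.60 km
L: √((-6.39)² + (4.92)²) = √(40.8321 + 24.2064) = 8.06 km
M: √((-20.09)² + (-12.56)²) = √(403.6081 + 157.7536) = 23.69 km
Sorted: F (5.82 km) < L (8.06 km) < D (13.74 km) < H (14.12 km) < I (14.62 km) < …

F, L, D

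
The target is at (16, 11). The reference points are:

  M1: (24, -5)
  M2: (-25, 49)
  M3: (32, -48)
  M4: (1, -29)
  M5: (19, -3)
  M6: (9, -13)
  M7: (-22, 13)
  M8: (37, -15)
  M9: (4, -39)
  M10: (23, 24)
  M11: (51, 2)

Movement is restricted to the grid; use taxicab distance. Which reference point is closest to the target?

Distances from (16, 11):
M1: |8| + |-16| = 8 + 16 = 24
M2: |-41| + |38| = 41 + 38 = 79
M3: |16| + |-59| = 16 + 59 = 75
M4: |-15| + |-40| = 15 + 40 = 55
M5: |3| + |-14| = 3 + 14 = 17
M6: |-7| + |-24| = 7 + 24 = 31
M7: |-38| + |2| = 38 + 2 = 40
M8: |21| + |-26| = 21 + 26 = 47
M9: |-12| + |-50| = 12 + 50 = 62
M10: |7| + |13| = 7 + 13 = 20
M11: |35| + |-9| = 35 + 9 = 44
Minimum: M5 at 17.

M5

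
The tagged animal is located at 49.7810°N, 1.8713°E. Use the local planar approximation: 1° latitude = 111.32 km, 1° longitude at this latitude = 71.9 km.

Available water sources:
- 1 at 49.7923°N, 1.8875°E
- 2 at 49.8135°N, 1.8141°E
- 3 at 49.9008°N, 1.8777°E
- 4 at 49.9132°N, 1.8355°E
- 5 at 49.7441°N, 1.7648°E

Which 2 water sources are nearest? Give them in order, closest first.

1, 2

Distances from 49.7810°N, 1.8713°E:
1: 1.7144 km
2: 5.4775 km
3: 13.3441 km
4: 14.9399 km
5: 8.6895 km
Sorted: 1 (1.7144 km) < 2 (5.4775 km) < 5 (8.6895 km) < 3 (13.3441 km) < …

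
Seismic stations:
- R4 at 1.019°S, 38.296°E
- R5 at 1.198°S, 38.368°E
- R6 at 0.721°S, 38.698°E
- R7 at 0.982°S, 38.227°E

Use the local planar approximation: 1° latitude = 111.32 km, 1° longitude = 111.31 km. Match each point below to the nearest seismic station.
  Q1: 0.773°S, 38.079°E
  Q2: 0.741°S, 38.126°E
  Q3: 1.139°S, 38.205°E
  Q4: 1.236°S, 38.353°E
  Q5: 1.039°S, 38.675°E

Q1 at 0.773°S, 38.079°E:
  R4: 36.515 km
  R5: 57.211 km
  R6: 69.144 km
  R7: 28.508 km
  → nearest: R7 (28.508 km)
Q2 at 0.741°S, 38.126°E:
  R4: 36.274 km
  R5: 57.565 km
  R6: 63.708 km
  R7: 29.088 km
  → nearest: R7 (29.088 km)
Q3 at 1.139°S, 38.205°E:
  R4: 16.764 km
  R5: 19.296 km
  R6: 71.948 km
  R7: 17.648 km
  → nearest: R4 (16.764 km)
Q4 at 1.236°S, 38.353°E:
  R4: 24.976 km
  R5: 4.548 km
  R6: 69.003 km
  R7: 31.563 km
  → nearest: R5 (4.548 km)
Q5 at 1.039°S, 38.675°E:
  R4: 42.245 km
  R5: 38.484 km
  R6: 35.492 km
  R7: 50.269 km
  → nearest: R6 (35.492 km)

Q1→R7; Q2→R7; Q3→R4; Q4→R5; Q5→R6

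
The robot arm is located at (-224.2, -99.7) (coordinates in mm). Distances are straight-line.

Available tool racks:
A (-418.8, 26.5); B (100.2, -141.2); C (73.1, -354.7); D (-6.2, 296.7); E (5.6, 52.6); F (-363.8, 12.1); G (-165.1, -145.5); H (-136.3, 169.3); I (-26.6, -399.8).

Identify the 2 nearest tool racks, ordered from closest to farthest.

Distances from (-224.2, -99.7):
A: √((-194.6)² + (126.2)²) = √(37869.160 + 15926.440) = 231.9 mm
B: √((324.4)² + (-41.5)²) = √(105235.360 + 1722.250) = 327.0 mm
C: √((297.3)² + (-255.0)²) = √(88387.290 + 65025.000) = 391.7 mm
D: √((218.0)² + (396.4)²) = √(47524.000 + 157132.960) = 452.4 mm
E: √((229.8)² + (152.3)²) = √(52808.040 + 23195.290) = 275.7 mm
F: √((-139.6)² + (111.8)²) = √(19488.160 + 12499.240) = 178.9 mm
G: √((59.1)² + (-45.8)²) = √(3492.810 + 2097.640) = 74.8 mm
H: √((87.9)² + (269.0)²) = √(7726.410 + 72361.000) = 283.0 mm
I: √((197.6)² + (-300.1)²) = √(39045.760 + 90060.010) = 359.3 mm
Sorted: G (74.8 mm) < F (178.9 mm) < A (231.9 mm) < E (275.7 mm) < …

G, F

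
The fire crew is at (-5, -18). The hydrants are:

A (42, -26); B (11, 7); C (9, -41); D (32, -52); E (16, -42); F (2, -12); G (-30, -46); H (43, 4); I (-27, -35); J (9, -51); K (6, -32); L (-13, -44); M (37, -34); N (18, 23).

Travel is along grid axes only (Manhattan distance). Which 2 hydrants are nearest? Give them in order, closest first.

Distances from (-5, -18):
A: |47| + |-8| = 47 + 8 = 55
B: |16| + |25| = 16 + 25 = 41
C: |14| + |-23| = 14 + 23 = 37
D: |37| + |-34| = 37 + 34 = 71
E: |21| + |-24| = 21 + 24 = 45
F: |7| + |6| = 7 + 6 = 13
G: |-25| + |-28| = 25 + 28 = 53
H: |48| + |22| = 48 + 22 = 70
I: |-22| + |-17| = 22 + 17 = 39
J: |14| + |-33| = 14 + 33 = 47
K: |11| + |-14| = 11 + 14 = 25
L: |-8| + |-26| = 8 + 26 = 34
M: |42| + |-16| = 42 + 16 = 58
N: |23| + |41| = 23 + 41 = 64
Sorted: F (13) < K (25) < L (34) < C (37) < …

F, K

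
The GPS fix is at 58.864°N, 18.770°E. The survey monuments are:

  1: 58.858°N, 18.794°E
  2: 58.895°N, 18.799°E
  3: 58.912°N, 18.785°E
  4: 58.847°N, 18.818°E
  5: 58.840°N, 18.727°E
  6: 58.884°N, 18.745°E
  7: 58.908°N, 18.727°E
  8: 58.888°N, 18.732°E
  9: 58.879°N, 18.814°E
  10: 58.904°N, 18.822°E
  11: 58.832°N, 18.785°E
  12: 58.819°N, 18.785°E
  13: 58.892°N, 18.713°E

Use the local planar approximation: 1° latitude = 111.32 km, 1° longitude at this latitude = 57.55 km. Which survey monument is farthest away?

Distances from 58.864°N, 18.770°E:
1: √((-0.006·111.32)² + (0.024·57.55)²) = √(0.44612 + 1.90771) = 1.534 km
2: √((0.031·111.32)² + (0.029·57.55)²) = √(11.90885 + 2.78539) = 3.833 km
3: √((0.048·111.32)² + (0.015·57.55)²) = √(28.55150 + 0.74520) = 5.413 km
4: √((-0.017·111.32)² + (0.048·57.55)²) = √(3.58133 + 7.63085) = 3.348 km
5: √((-0.024·111.32)² + (-0.043·57.55)²) = √(7.13787 + 6.12389) = 3.642 km
6: √((0.020·111.32)² + (-0.025·57.55)²) = √(4.95686 + 2.07000) = 2.651 km
7: √((0.044·111.32)² + (-0.043·57.55)²) = √(23.99119 + 6.12389) = 5.488 km
8: √((0.024·111.32)² + (-0.038·57.55)²) = √(7.13787 + 4.78253) = 3.453 km
9: √((0.015·111.32)² + (0.044·57.55)²) = √(2.78823 + 6.41204) = 3.033 km
10: √((0.040·111.32)² + (0.052·57.55)²) = √(19.82743 + 8.95565) = 5.365 km
11: √((-0.032·111.32)² + (0.015·57.55)²) = √(12.68955 + 0.74520) = 3.665 km
12: √((-0.045·111.32)² + (0.015·57.55)²) = √(25.09409 + 0.74520) = 5.083 km
13: √((0.028·111.32)² + (-0.057·57.55)²) = √(9.71544 + 10.76070) = 4.525 km
Maximum: 7 at 5.488 km.

7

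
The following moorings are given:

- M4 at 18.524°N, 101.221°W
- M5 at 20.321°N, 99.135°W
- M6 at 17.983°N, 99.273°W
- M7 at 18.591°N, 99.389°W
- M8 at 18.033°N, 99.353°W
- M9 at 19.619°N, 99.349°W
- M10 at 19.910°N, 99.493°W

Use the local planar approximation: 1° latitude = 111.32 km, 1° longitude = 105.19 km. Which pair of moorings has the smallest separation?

M6 and M8

Pairwise distances:
M4–M5: 296.925 km
M4–M6: 213.577 km
M4–M7: 192.852 km
M4–M8: 203.955 km
M4–M9: 231.591 km
M4–M10: 238.422 km
M5–M6: 260.671 km
M5–M7: 194.428 km
M5–M8: 255.730 km
M5–M9: 81.324 km
M5–M10: 59.257 km
M6–M7: 68.774 km
M6–M8: 10.089 km
M6–M9: 182.295 km
M6–M10: 215.758 km
M7–M8: 62.232 km
M7–M9: 114.514 km
M7–M10: 147.238 km
M8–M9: 176.554 km
M8–M10: 209.466 km
M9–M10: 35.761 km
Closest pair: M6–M8 at 10.089 km.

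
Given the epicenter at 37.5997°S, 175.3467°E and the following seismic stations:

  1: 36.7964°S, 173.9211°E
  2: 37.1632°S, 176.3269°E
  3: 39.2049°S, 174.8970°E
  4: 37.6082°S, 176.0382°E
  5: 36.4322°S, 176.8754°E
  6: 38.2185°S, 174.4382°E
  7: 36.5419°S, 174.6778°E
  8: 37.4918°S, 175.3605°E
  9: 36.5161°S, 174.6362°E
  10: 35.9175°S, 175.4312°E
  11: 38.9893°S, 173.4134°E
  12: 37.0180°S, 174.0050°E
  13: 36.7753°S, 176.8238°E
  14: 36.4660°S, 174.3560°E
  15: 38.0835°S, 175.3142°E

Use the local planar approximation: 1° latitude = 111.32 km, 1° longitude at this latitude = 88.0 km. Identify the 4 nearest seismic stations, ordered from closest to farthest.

8, 15, 4, 2

Distances from 37.5997°S, 175.3467°E:
1: √((0.8033·111.32)² + (-1.4256·88.0)²) = √(7996.536598 + 15738.405028) = 154.0615 km
2: √((0.4365·111.32)² + (0.9802·88.0)²) = √(2361.102774 + 7440.373558) = 99.0024 km
3: √((-1.6052·111.32)² + (-0.4497·88.0)²) = √(31930.424877 + 1566.069817) = 183.0205 km
4: √((-0.0085·111.32)² + (0.6915·88.0)²) = √(0.895332 + 3702.965904) = 60.8594 km
5: √((1.1675·111.32)² + (1.5287·88.0)²) = √(16891.187149 + 18097.137055) = 187.0517 km
6: √((-0.6188·111.32)² + (-0.9085·88.0)²) = √(4745.117875 + 6391.682704) = 105.5310 km
7: √((1.0578·111.32)² + (-0.6689·88.0)²) = √(13866.074226 + 3464.876314) = 131.6471 km
8: √((0.1079·111.32)² + (0.0138·88.0)²) = √(144.274403 + 1.474767) = 12.0727 km
9: √((1.0836·111.32)² + (-0.7105·88.0)²) = √(14550.716797 + 3909.250576) = 135.8675 km
10: √((1.6822·111.32)² + (0.0845·88.0)²) = √(35067.245404 + 55.294096) = 187.4101 km
11: √((-1.3896·111.32)² + (-1.9333·88.0)²) = √(23929.080251 + 28944.353004) = 229.9422 km
12: √((0.5817·111.32)² + (-1.3417·88.0)²) = √(4193.189821 + 13940.430444) = 134.6611 km
13: √((0.8244·111.32)² + (1.4771·88.0)²) = √(8422.138161 + 16896.048231) = 159.1169 km
14: √((1.1337·111.32)² + (-0.9907·88.0)²) = √(15927.319374 + 7600.631379) = 153.3882 km
15: √((-0.4838·111.32)² + (-0.0325·88.0)²) = √(2900.535087 + 8.179600) = 53.9325 km
Sorted: 8 (12.0727 km) < 15 (53.9325 km) < 4 (60.8594 km) < 2 (99.0024 km) < 6 (105.5310 km) < 7 (131.6471 km) < …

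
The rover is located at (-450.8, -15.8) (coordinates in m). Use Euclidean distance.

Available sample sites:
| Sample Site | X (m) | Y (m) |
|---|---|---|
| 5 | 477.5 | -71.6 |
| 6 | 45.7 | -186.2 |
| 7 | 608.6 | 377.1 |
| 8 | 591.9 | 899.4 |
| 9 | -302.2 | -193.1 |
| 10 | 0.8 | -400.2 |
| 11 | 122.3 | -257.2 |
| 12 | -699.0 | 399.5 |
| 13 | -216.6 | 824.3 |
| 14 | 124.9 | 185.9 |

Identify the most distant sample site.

8

Distances from (-450.8, -15.8):
5: √((928.3)² + (-55.8)²) = √(861740.890 + 3113.640) = 930.0 m
6: √((496.5)² + (-170.4)²) = √(246512.250 + 29036.160) = 524.9 m
7: √((1059.4)² + (392.9)²) = √(1122328.360 + 154370.410) = 1129.9 m
8: √((1042.7)² + (915.2)²) = √(1087223.290 + 837591.040) = 1387.4 m
9: √((148.6)² + (-177.3)²) = √(22081.960 + 31435.290) = 231.3 m
10: √((451.6)² + (-384.4)²) = √(203942.560 + 147763.360) = 593.0 m
11: √((573.1)² + (-241.4)²) = √(328443.610 + 58273.960) = 621.9 m
12: √((-248.2)² + (415.3)²) = √(61603.240 + 172474.090) = 483.8 m
13: √((234.2)² + (840.1)²) = √(54849.640 + 705768.010) = 872.1 m
14: √((575.7)² + (201.7)²) = √(331430.490 + 40682.890) = 610.0 m
Maximum: 8 at 1387.4 m.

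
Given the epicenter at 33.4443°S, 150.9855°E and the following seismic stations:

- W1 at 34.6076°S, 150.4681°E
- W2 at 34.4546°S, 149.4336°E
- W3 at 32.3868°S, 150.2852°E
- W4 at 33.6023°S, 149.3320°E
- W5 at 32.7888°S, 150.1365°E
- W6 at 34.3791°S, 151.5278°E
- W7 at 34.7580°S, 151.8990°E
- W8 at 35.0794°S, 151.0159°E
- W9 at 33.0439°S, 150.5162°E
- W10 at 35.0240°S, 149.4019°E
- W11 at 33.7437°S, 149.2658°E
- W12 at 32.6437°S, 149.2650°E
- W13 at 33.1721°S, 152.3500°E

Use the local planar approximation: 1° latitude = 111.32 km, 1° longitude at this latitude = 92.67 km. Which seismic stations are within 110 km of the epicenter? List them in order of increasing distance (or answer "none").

W9, W5

Distances from 33.4443°S, 150.9855°E:
W1: 138.0900 km
W2: 182.5688 km
W3: 134.4240 km
W4: 154.2360 km
W5: 107.3066 km
W6: 115.5614 km
W7: 168.9756 km
W8: 182.0411 km
W9: 62.2743 km
W10: 229.0419 km
W11: 162.8125 km
W12: 182.6570 km
W13: 130.0282 km
Threshold 110 km: W9 (62.2743 km), W5 (107.3066 km) are within range.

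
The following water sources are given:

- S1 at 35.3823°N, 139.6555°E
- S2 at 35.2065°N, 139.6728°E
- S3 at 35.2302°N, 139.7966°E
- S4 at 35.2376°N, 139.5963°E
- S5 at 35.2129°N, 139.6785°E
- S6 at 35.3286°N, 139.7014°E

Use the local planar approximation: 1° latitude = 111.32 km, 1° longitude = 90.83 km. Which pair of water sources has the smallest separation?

Pairwise distances:
S2–S5: 0.8807 km
S1–S6: 7.2881 km
S2–S4: 7.7632 km
S4–S5: 7.9564 km
S3–S5: 10.8985 km
S2–S3: 11.5501 km
S5–S6: 13.0466 km
S2–S6: 13.8382 km
S4–S6: 13.9194 km
S3–S6: 13.9556 km
S1–S4: 16.9818 km
S3–S4: 18.2119 km
S1–S5: 18.9730 km
S1–S2: 19.6330 km
S1–S3: 21.2353 km
Closest pair: S2–S5 at 0.8807 km.

S2 and S5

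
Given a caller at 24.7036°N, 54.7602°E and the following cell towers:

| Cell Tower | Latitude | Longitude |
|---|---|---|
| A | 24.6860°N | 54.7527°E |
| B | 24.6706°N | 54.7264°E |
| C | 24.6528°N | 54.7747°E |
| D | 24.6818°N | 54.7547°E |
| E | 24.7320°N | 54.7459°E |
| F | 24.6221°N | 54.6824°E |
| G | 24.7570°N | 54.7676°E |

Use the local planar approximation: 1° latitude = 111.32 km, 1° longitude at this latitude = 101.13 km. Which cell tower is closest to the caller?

A

Distances from 24.7036°N, 54.7602°E:
A: 2.1009 km
B: 5.0179 km
C: 5.8421 km
D: 2.4897 km
E: 3.4765 km
F: 12.0090 km
G: 5.9914 km
Minimum: A at 2.1009 km.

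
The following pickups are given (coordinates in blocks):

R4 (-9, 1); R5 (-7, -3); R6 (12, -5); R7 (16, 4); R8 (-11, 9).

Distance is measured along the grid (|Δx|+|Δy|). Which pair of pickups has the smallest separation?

Pairwise distances:
R4–R5: 6 blocks
R4–R6: 27 blocks
R4–R7: 28 blocks
R4–R8: 10 blocks
R5–R6: 21 blocks
R5–R7: 30 blocks
R5–R8: 16 blocks
R6–R7: 13 blocks
R6–R8: 37 blocks
R7–R8: 32 blocks
Closest pair: R4–R5 at 6 blocks.

R4 and R5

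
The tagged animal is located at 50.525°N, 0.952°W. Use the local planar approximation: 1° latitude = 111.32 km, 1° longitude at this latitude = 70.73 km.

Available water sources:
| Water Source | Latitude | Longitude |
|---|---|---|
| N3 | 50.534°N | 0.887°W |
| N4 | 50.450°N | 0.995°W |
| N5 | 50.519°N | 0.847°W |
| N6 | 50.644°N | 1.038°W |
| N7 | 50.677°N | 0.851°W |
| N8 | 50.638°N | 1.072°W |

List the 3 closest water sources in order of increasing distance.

N3, N5, N4

Distances from 50.525°N, 0.952°W:
N3: 4.705 km
N4: 8.886 km
N5: 7.457 km
N6: 14.577 km
N7: 18.367 km
N8: 15.175 km
Sorted: N3 (4.705 km) < N5 (7.457 km) < N4 (8.886 km) < N6 (14.577 km) < N8 (15.175 km) < …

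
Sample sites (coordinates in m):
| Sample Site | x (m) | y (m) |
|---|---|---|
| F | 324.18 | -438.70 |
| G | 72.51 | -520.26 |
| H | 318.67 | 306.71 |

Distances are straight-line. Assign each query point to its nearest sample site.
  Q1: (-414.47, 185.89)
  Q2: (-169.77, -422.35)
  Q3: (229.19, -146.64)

Q1 at (-414.47, 185.89):
  F: √((738.65)² + (-624.59)²) = √(545603.8225 + 390112.6681) = 967.32 m
  G: √((486.98)² + (-706.15)²) = √(237149.5204 + 498647.8225) = 857.79 m
  H: √((733.14)² + (120.82)²) = √(537494.2596 + 14597.4724) = 743.03 m
  → nearest: H (743.03 m)
Q2 at (-169.77, -422.35):
  F: √((493.95)² + (-16.35)²) = √(243986.6025 + 267.3225) = 494.22 m
  G: √((242.28)² + (-97.91)²) = √(58699.5984 + 9586.3681) = 261.32 m
  H: √((488.44)² + (729.06)²) = √(238573.6336 + 531528.4836) = 877.55 m
  → nearest: G (261.32 m)
Q3 at (229.19, -146.64):
  F: √((94.99)² + (-292.06)²) = √(9023.1001 + 85299.0436) = 307.12 m
  G: √((-156.68)² + (-373.62)²) = √(24548.6224 + 139591.9044) = 405.14 m
  H: √((89.48)² + (453.35)²) = √(8006.6704 + 205526.2225) = 462.10 m
  → nearest: F (307.12 m)

Q1→H; Q2→G; Q3→F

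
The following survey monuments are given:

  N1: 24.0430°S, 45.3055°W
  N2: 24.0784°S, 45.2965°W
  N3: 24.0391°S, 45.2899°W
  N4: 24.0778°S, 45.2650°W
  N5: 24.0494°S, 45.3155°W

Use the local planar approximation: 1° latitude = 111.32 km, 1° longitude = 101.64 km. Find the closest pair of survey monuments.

Pairwise distances:
N1–N2: √((-0.0354·111.32)² + (0.0090·101.64)²) = √(15.529337 + 0.836786) = 4.0455 km
N1–N3: √((0.0039·111.32)² + (0.0156·101.64)²) = √(0.188484 + 2.514077) = 1.6439 km
N1–N4: √((-0.0348·111.32)² + (0.0405·101.64)²) = √(15.007380 + 16.944914) = 5.6526 km
N1–N5: √((-0.0064·111.32)² + (-0.0100·101.64)²) = √(0.507582 + 1.033069) = 1.2412 km
N2–N3: √((0.0393·111.32)² + (0.0066·101.64)²) = √(19.139540 + 0.450005) = 4.4260 km
N2–N4: √((0.0006·111.32)² + (0.0315·101.64)²) = √(0.004461 + 10.250627) = 3.2024 km
N2–N5: √((0.0290·111.32)² + (-0.0190·101.64)²) = √(10.421792 + 3.729379) = 3.7618 km
N3–N4: √((-0.0387·111.32)² + (0.0249·101.64)²) = √(18.559588 + 6.405131) = 4.9965 km
N3–N5: √((-0.0103·111.32)² + (-0.0256·101.64)²) = √(1.314682 + 6.770321) = 2.8434 km
N4–N5: √((0.0284·111.32)² + (-0.0505·101.64)²) = √(9.995006 + 26.345841) = 6.0283 km
Closest pair: N1–N5 at 1.2412 km.

N1 and N5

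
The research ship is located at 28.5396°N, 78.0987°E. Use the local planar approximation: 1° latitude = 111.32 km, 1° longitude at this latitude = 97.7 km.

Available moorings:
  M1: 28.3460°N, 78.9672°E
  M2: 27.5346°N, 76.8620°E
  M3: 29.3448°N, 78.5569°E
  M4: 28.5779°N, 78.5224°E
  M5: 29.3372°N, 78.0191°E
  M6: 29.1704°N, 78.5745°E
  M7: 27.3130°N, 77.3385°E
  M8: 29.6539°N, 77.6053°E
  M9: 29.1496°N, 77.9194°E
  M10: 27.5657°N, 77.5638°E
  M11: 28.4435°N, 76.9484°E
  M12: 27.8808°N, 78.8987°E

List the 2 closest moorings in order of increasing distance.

M4, M9

Distances from 28.5396°N, 78.0987°E:
M1: √((-0.1936·111.32)² + (0.8685·97.7)²) = √(464.469394 + 7199.938271) = 87.5466 km
M2: √((-1.0050·111.32)² + (-1.2367·97.7)²) = √(12516.373628 + 14598.823199) = 164.6669 km
M3: √((0.8052·111.32)² + (0.4582·97.7)²) = √(8034.408844 + 2004.007290) = 100.1919 km
M4: √((0.0383·111.32)² + (0.4237·97.7)²) = √(18.177910 + 1713.586592) = 41.6145 km
M5: √((0.7976·111.32)² + (-0.0796·97.7)²) = √(7883.456688 + 60.480485) = 89.1288 km
M6: √((0.6308·111.32)² + (0.4758·97.7)²) = √(4930.940529 + 2160.916586) = 84.2132 km
M7: √((-1.2266·111.32)² + (-0.7602·97.7)²) = √(18644.567611 + 5516.261654) = 155.4375 km
M8: √((1.1143·111.32)² + (-0.4934·97.7)²) = √(15386.883173 + 2323.739379) = 133.0813 km
M9: √((0.6100·111.32)² + (-0.1793·97.7)²) = √(4611.116187 + 306.866660) = 70.1283 km
M10: √((-0.9739·111.32)² + (-0.5349·97.7)²) = √(11753.714218 + 2731.079380) = 120.3528 km
M11: √((-0.0961·111.32)² + (-1.1503·97.7)²) = √(114.444037 + 12630.233134) = 112.8923 km
M12: √((-0.6588·111.32)² + (0.8000·97.7)²) = √(5378.405921 + 6108.985600) = 107.1792 km
Sorted: M4 (41.6145 km) < M9 (70.1283 km) < M6 (84.2132 km) < M1 (87.5466 km) < …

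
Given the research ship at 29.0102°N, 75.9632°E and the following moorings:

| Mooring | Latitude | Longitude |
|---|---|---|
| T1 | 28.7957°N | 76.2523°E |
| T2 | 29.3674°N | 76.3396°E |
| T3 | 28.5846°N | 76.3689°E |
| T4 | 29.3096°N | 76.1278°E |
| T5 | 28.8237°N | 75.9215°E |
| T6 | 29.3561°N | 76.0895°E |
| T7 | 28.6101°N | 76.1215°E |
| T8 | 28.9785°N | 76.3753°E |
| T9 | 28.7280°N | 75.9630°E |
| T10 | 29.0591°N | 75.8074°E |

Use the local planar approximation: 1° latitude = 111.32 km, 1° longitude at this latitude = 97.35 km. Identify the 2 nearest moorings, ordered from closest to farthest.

Distances from 29.0102°N, 75.9632°E:
T1: √((-0.2145·111.32)² + (0.2891·97.35)²) = √(570.165570 + 792.078263) = 36.9086 km
T2: √((0.3572·111.32)² + (0.3764·97.35)²) = √(1581.136250 + 1342.675738) = 54.0723 km
T3: √((-0.4256·111.32)² + (0.4057·97.35)²) = √(2244.655175 + 1559.846731) = 61.6806 km
T4: √((0.2994·111.32)² + (0.1646·97.35)²) = √(1110.836106 + 256.762487) = 36.9811 km
T5: √((-0.1865·111.32)² + (-0.0417·97.35)²) = √(431.026595 + 16.479500) = 21.1543 km
T6: √((0.3459·111.32)² + (0.1263·97.35)²) = √(1482.680307 + 151.174525) = 40.4210 km
T7: √((-0.4001·111.32)² + (0.1583·97.35)²) = √(1983.734279 + 237.483664) = 47.1298 km
T8: √((-0.0317·111.32)² + (0.4121·97.35)²) = √(12.452740 + 1609.448709) = 40.2728 km
T9: √((-0.2822·111.32)² + (-0.0002·97.35)²) = √(986.871062 + 0.000379) = 31.4145 km
T10: √((0.0489·111.32)² + (-0.1558·97.35)²) = √(29.632215 + 230.041832) = 16.1144 km
Sorted: T10 (16.1144 km) < T5 (21.1543 km) < T9 (31.4145 km) < T1 (36.9086 km) < …

T10, T5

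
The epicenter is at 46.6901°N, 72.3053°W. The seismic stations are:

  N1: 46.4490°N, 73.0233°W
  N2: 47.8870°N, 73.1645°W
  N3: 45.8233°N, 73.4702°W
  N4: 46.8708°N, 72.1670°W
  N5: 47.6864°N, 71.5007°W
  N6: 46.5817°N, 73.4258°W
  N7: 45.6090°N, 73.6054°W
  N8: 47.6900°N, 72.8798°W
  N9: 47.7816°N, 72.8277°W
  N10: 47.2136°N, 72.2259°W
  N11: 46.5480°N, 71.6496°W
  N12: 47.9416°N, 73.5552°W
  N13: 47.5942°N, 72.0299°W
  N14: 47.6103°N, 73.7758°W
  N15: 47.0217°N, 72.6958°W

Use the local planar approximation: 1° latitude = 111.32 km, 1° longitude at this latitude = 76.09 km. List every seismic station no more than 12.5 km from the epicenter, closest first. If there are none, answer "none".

Distances from 46.6901°N, 72.3053°W:
N1: 60.8693 km
N2: 148.4139 km
N3: 131.0240 km
N4: 22.7018 km
N5: 126.6836 km
N6: 86.1086 km
N7: 155.7875 km
N8: 119.5849 km
N9: 127.8424 km
N10: 58.5884 km
N11: 52.3399 km
N12: 168.6836 km
N13: 102.8028 km
N14: 151.6994 km
N15: 47.3866 km
Threshold 12.5 km: none within range.

none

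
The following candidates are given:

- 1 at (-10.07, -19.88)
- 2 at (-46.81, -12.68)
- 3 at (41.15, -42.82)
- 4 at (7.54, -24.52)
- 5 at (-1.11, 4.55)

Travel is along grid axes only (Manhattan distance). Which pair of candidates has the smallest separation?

1 and 4

Pairwise distances:
1–2: |-36.74| + |7.20| = 36.74 + 7.20 = 43.94
1–3: |51.22| + |-22.94| = 51.22 + 22.94 = 74.16
1–4: |17.61| + |-4.64| = 17.61 + 4.64 = 22.25
1–5: |8.96| + |24.43| = 8.96 + 24.43 = 33.39
2–3: |87.96| + |-30.14| = 87.96 + 30.14 = 118.10
2–4: |54.35| + |-11.84| = 54.35 + 11.84 = 66.19
2–5: |45.70| + |17.23| = 45.70 + 17.23 = 62.93
3–4: |-33.61| + |18.30| = 33.61 + 18.30 = 51.91
3–5: |-42.26| + |47.37| = 42.26 + 47.37 = 89.63
4–5: |-8.65| + |29.07| = 8.65 + 29.07 = 37.72
Closest pair: 1–4 at 22.25.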